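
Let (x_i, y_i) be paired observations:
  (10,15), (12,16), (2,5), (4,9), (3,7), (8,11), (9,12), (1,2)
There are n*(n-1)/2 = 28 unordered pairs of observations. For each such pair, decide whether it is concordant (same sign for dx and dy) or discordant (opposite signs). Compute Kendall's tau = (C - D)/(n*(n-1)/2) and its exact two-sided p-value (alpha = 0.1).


Step 1: Enumerate the 28 unordered pairs (i,j) with i<j and classify each by sign(x_j-x_i) * sign(y_j-y_i).
  (1,2):dx=+2,dy=+1->C; (1,3):dx=-8,dy=-10->C; (1,4):dx=-6,dy=-6->C; (1,5):dx=-7,dy=-8->C
  (1,6):dx=-2,dy=-4->C; (1,7):dx=-1,dy=-3->C; (1,8):dx=-9,dy=-13->C; (2,3):dx=-10,dy=-11->C
  (2,4):dx=-8,dy=-7->C; (2,5):dx=-9,dy=-9->C; (2,6):dx=-4,dy=-5->C; (2,7):dx=-3,dy=-4->C
  (2,8):dx=-11,dy=-14->C; (3,4):dx=+2,dy=+4->C; (3,5):dx=+1,dy=+2->C; (3,6):dx=+6,dy=+6->C
  (3,7):dx=+7,dy=+7->C; (3,8):dx=-1,dy=-3->C; (4,5):dx=-1,dy=-2->C; (4,6):dx=+4,dy=+2->C
  (4,7):dx=+5,dy=+3->C; (4,8):dx=-3,dy=-7->C; (5,6):dx=+5,dy=+4->C; (5,7):dx=+6,dy=+5->C
  (5,8):dx=-2,dy=-5->C; (6,7):dx=+1,dy=+1->C; (6,8):dx=-7,dy=-9->C; (7,8):dx=-8,dy=-10->C
Step 2: C = 28, D = 0, total pairs = 28.
Step 3: tau = (C - D)/(n(n-1)/2) = (28 - 0)/28 = 1.000000.
Step 4: Exact two-sided p-value (enumerate n! = 40320 permutations of y under H0): p = 0.000050.
Step 5: alpha = 0.1. reject H0.

tau_b = 1.0000 (C=28, D=0), p = 0.000050, reject H0.


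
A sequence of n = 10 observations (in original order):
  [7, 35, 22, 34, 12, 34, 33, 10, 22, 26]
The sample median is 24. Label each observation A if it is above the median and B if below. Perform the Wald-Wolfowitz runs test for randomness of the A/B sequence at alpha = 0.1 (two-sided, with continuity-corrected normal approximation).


Step 1: Compute median = 24; label A = above, B = below.
Labels in order: BABABAABBA  (n_A = 5, n_B = 5)
Step 2: Count runs R = 8.
Step 3: Under H0 (random ordering), E[R] = 2*n_A*n_B/(n_A+n_B) + 1 = 2*5*5/10 + 1 = 6.0000.
        Var[R] = 2*n_A*n_B*(2*n_A*n_B - n_A - n_B) / ((n_A+n_B)^2 * (n_A+n_B-1)) = 2000/900 = 2.2222.
        SD[R] = 1.4907.
Step 4: Continuity-corrected z = (R - 0.5 - E[R]) / SD[R] = (8 - 0.5 - 6.0000) / 1.4907 = 1.0062.
Step 5: Two-sided p-value via normal approximation = 2*(1 - Phi(|z|)) = 0.314305.
Step 6: alpha = 0.1. fail to reject H0.

R = 8, z = 1.0062, p = 0.314305, fail to reject H0.


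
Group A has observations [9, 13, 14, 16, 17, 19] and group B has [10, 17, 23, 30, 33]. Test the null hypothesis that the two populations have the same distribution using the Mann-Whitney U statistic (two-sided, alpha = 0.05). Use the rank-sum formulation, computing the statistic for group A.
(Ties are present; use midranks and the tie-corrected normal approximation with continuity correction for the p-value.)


Step 1: Combine and sort all 11 observations; assign midranks.
sorted (value, group): (9,X), (10,Y), (13,X), (14,X), (16,X), (17,X), (17,Y), (19,X), (23,Y), (30,Y), (33,Y)
ranks: 9->1, 10->2, 13->3, 14->4, 16->5, 17->6.5, 17->6.5, 19->8, 23->9, 30->10, 33->11
Step 2: Rank sum for X: R1 = 1 + 3 + 4 + 5 + 6.5 + 8 = 27.5.
Step 3: U_X = R1 - n1(n1+1)/2 = 27.5 - 6*7/2 = 27.5 - 21 = 6.5.
       U_Y = n1*n2 - U_X = 30 - 6.5 = 23.5.
Step 4: Ties are present, so use the tie-corrected normal approximation (with continuity correction) for the p-value.
Step 5: p-value = 0.143215; compare to alpha = 0.05. fail to reject H0.

U_X = 6.5, p = 0.143215, fail to reject H0 at alpha = 0.05.


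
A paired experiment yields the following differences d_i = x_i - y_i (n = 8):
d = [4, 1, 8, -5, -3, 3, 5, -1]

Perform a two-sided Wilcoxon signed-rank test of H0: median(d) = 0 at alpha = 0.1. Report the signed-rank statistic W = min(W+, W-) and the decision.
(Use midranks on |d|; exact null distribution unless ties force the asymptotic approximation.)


Step 1: Drop any zero differences (none here) and take |d_i|.
|d| = [4, 1, 8, 5, 3, 3, 5, 1]
Step 2: Midrank |d_i| (ties get averaged ranks).
ranks: |4|->5, |1|->1.5, |8|->8, |5|->6.5, |3|->3.5, |3|->3.5, |5|->6.5, |1|->1.5
Step 3: Attach original signs; sum ranks with positive sign and with negative sign.
W+ = 5 + 1.5 + 8 + 3.5 + 6.5 = 24.5
W- = 6.5 + 3.5 + 1.5 = 11.5
(Check: W+ + W- = 36 should equal n(n+1)/2 = 36.)
Step 4: Test statistic W = min(W+, W-) = 11.5.
Step 5: Ties in |d|, so use the tie-corrected normal approximation.
        E[W] = n(n+1)/4 = 8*9/4 = 18.
        Tie groups: |d|=1 (t=2), |d|=3 (t=2), |d|=5 (t=2); sum(t^3 - t) = 18.
        Var[W] = n(n+1)(2n+1)/24 - sum(t^3-t)/48 = 1224/24 - 18/48 = 50.625.
        z = (W - E[W]) / sqrt(Var[W]) = (11.5 - 18) / 7.1151 = -0.9135.
        Two-sided p = 2*Phi(z) = 0.360955.
Step 6: alpha = 0.1. fail to reject H0.

W+ = 24.5, W- = 11.5, W = min = 11.5, p = 0.360955, fail to reject H0.


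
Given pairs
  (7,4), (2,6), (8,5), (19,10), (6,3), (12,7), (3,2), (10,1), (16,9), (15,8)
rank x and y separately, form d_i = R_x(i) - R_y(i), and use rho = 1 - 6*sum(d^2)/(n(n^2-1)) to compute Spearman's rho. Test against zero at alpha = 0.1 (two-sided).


Step 1: Rank x and y separately (midranks; no ties here).
rank(x): 7->4, 2->1, 8->5, 19->10, 6->3, 12->7, 3->2, 10->6, 16->9, 15->8
rank(y): 4->4, 6->6, 5->5, 10->10, 3->3, 7->7, 2->2, 1->1, 9->9, 8->8
Step 2: d_i = R_x(i) - R_y(i); compute d_i^2.
  (4-4)^2=0, (1-6)^2=25, (5-5)^2=0, (10-10)^2=0, (3-3)^2=0, (7-7)^2=0, (2-2)^2=0, (6-1)^2=25, (9-9)^2=0, (8-8)^2=0
sum(d^2) = 50.
Step 3: rho = 1 - 6*50 / (10*(10^2 - 1)) = 1 - 300/990 = 0.696970.
Step 4: Under H0, t = rho * sqrt((n-2)/(1-rho^2)) = 2.7490 ~ t(8).
Step 5: Two-sided p-value from the t-distribution with 8 df = 0.025097.
Step 6: alpha = 0.1. reject H0.

rho = 0.6970, p = 0.025097, reject H0 at alpha = 0.1.


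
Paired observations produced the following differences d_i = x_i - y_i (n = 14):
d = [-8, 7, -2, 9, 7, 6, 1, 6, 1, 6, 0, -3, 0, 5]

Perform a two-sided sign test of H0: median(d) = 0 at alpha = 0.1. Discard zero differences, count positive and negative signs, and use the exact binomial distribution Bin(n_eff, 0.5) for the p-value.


Step 1: Discard zero differences. Original n = 14; n_eff = number of nonzero differences = 12.
Nonzero differences (with sign): -8, +7, -2, +9, +7, +6, +1, +6, +1, +6, -3, +5
Step 2: Count signs: positive = 9, negative = 3.
Step 3: Under H0: P(positive) = 0.5, so the number of positives S ~ Bin(12, 0.5).
Step 4: Two-sided exact p-value = sum of Bin(12,0.5) probabilities at or below the observed probability = 0.145996.
Step 5: alpha = 0.1. fail to reject H0.

n_eff = 12, pos = 9, neg = 3, p = 0.145996, fail to reject H0.


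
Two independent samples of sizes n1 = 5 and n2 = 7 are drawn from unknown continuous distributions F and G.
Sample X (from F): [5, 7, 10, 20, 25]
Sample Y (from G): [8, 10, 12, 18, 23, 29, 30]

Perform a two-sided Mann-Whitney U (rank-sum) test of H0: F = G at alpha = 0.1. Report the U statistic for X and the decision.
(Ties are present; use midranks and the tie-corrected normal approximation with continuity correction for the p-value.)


Step 1: Combine and sort all 12 observations; assign midranks.
sorted (value, group): (5,X), (7,X), (8,Y), (10,X), (10,Y), (12,Y), (18,Y), (20,X), (23,Y), (25,X), (29,Y), (30,Y)
ranks: 5->1, 7->2, 8->3, 10->4.5, 10->4.5, 12->6, 18->7, 20->8, 23->9, 25->10, 29->11, 30->12
Step 2: Rank sum for X: R1 = 1 + 2 + 4.5 + 8 + 10 = 25.5.
Step 3: U_X = R1 - n1(n1+1)/2 = 25.5 - 5*6/2 = 25.5 - 15 = 10.5.
       U_Y = n1*n2 - U_X = 35 - 10.5 = 24.5.
Step 4: Ties are present, so use the tie-corrected normal approximation (with continuity correction) for the p-value.
Step 5: p-value = 0.290307; compare to alpha = 0.1. fail to reject H0.

U_X = 10.5, p = 0.290307, fail to reject H0 at alpha = 0.1.


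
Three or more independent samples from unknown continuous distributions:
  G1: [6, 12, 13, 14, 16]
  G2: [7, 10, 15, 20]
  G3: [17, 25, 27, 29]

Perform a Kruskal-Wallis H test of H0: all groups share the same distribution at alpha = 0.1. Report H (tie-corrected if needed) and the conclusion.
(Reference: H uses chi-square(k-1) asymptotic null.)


Step 1: Combine all N = 13 observations and assign midranks.
sorted (value, group, rank): (6,G1,1), (7,G2,2), (10,G2,3), (12,G1,4), (13,G1,5), (14,G1,6), (15,G2,7), (16,G1,8), (17,G3,9), (20,G2,10), (25,G3,11), (27,G3,12), (29,G3,13)
Step 2: Sum ranks within each group.
R_1 = 24 (n_1 = 5)
R_2 = 22 (n_2 = 4)
R_3 = 45 (n_3 = 4)
Step 3: H = 12/(N(N+1)) * sum(R_i^2/n_i) - 3(N+1)
     = 12/(13*14) * (24^2/5 + 22^2/4 + 45^2/4) - 3*14
     = 0.065934 * 742.45 - 42
     = 6.952747.
Step 4: No ties, so H is used without correction.
Step 5: Under H0, H ~ chi^2(2); p-value = 0.030919.
Step 6: alpha = 0.1. reject H0.

H = 6.9527, df = 2, p = 0.030919, reject H0.


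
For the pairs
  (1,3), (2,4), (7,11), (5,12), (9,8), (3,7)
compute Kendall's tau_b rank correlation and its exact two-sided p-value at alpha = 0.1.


Step 1: Enumerate the 15 unordered pairs (i,j) with i<j and classify each by sign(x_j-x_i) * sign(y_j-y_i).
  (1,2):dx=+1,dy=+1->C; (1,3):dx=+6,dy=+8->C; (1,4):dx=+4,dy=+9->C; (1,5):dx=+8,dy=+5->C
  (1,6):dx=+2,dy=+4->C; (2,3):dx=+5,dy=+7->C; (2,4):dx=+3,dy=+8->C; (2,5):dx=+7,dy=+4->C
  (2,6):dx=+1,dy=+3->C; (3,4):dx=-2,dy=+1->D; (3,5):dx=+2,dy=-3->D; (3,6):dx=-4,dy=-4->C
  (4,5):dx=+4,dy=-4->D; (4,6):dx=-2,dy=-5->C; (5,6):dx=-6,dy=-1->C
Step 2: C = 12, D = 3, total pairs = 15.
Step 3: tau = (C - D)/(n(n-1)/2) = (12 - 3)/15 = 0.600000.
Step 4: Exact two-sided p-value (enumerate n! = 720 permutations of y under H0): p = 0.136111.
Step 5: alpha = 0.1. fail to reject H0.

tau_b = 0.6000 (C=12, D=3), p = 0.136111, fail to reject H0.


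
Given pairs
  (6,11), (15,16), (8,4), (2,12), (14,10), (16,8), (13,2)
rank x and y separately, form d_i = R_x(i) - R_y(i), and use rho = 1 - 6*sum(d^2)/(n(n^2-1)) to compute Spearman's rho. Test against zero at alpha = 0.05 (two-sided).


Step 1: Rank x and y separately (midranks; no ties here).
rank(x): 6->2, 15->6, 8->3, 2->1, 14->5, 16->7, 13->4
rank(y): 11->5, 16->7, 4->2, 12->6, 10->4, 8->3, 2->1
Step 2: d_i = R_x(i) - R_y(i); compute d_i^2.
  (2-5)^2=9, (6-7)^2=1, (3-2)^2=1, (1-6)^2=25, (5-4)^2=1, (7-3)^2=16, (4-1)^2=9
sum(d^2) = 62.
Step 3: rho = 1 - 6*62 / (7*(7^2 - 1)) = 1 - 372/336 = -0.107143.
Step 4: Under H0, t = rho * sqrt((n-2)/(1-rho^2)) = -0.2410 ~ t(5).
Step 5: Two-sided p-value from the t-distribution with 5 df = 0.819151.
Step 6: alpha = 0.05. fail to reject H0.

rho = -0.1071, p = 0.819151, fail to reject H0 at alpha = 0.05.


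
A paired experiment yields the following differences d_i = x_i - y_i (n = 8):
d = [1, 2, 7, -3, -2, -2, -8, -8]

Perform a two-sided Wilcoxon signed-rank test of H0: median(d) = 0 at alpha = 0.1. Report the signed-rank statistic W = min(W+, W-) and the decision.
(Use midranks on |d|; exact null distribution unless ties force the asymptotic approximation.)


Step 1: Drop any zero differences (none here) and take |d_i|.
|d| = [1, 2, 7, 3, 2, 2, 8, 8]
Step 2: Midrank |d_i| (ties get averaged ranks).
ranks: |1|->1, |2|->3, |7|->6, |3|->5, |2|->3, |2|->3, |8|->7.5, |8|->7.5
Step 3: Attach original signs; sum ranks with positive sign and with negative sign.
W+ = 1 + 3 + 6 = 10
W- = 5 + 3 + 3 + 7.5 + 7.5 = 26
(Check: W+ + W- = 36 should equal n(n+1)/2 = 36.)
Step 4: Test statistic W = min(W+, W-) = 10.
Step 5: Ties in |d|, so use the tie-corrected normal approximation.
        E[W] = n(n+1)/4 = 8*9/4 = 18.
        Tie groups: |d|=2 (t=3), |d|=8 (t=2); sum(t^3 - t) = 30.
        Var[W] = n(n+1)(2n+1)/24 - sum(t^3-t)/48 = 1224/24 - 30/48 = 50.375.
        z = (W - E[W]) / sqrt(Var[W]) = (10 - 18) / 7.0975 = -1.1272.
        Two-sided p = 2*Phi(z) = 0.259678.
Step 6: alpha = 0.1. fail to reject H0.

W+ = 10, W- = 26, W = min = 10, p = 0.259678, fail to reject H0.


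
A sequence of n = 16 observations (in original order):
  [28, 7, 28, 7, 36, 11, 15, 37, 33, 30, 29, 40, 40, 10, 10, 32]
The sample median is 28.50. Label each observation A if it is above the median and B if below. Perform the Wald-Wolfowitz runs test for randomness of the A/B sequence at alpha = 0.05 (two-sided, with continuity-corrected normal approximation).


Step 1: Compute median = 28.50; label A = above, B = below.
Labels in order: BBBBABBAAAAAABBA  (n_A = 8, n_B = 8)
Step 2: Count runs R = 6.
Step 3: Under H0 (random ordering), E[R] = 2*n_A*n_B/(n_A+n_B) + 1 = 2*8*8/16 + 1 = 9.0000.
        Var[R] = 2*n_A*n_B*(2*n_A*n_B - n_A - n_B) / ((n_A+n_B)^2 * (n_A+n_B-1)) = 14336/3840 = 3.7333.
        SD[R] = 1.9322.
Step 4: Continuity-corrected z = (R + 0.5 - E[R]) / SD[R] = (6 + 0.5 - 9.0000) / 1.9322 = -1.2939.
Step 5: Two-sided p-value via normal approximation = 2*(1 - Phi(|z|)) = 0.195709.
Step 6: alpha = 0.05. fail to reject H0.

R = 6, z = -1.2939, p = 0.195709, fail to reject H0.


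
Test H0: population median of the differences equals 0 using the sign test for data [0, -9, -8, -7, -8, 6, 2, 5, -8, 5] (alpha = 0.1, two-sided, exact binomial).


Step 1: Discard zero differences. Original n = 10; n_eff = number of nonzero differences = 9.
Nonzero differences (with sign): -9, -8, -7, -8, +6, +2, +5, -8, +5
Step 2: Count signs: positive = 4, negative = 5.
Step 3: Under H0: P(positive) = 0.5, so the number of positives S ~ Bin(9, 0.5).
Step 4: Two-sided exact p-value = sum of Bin(9,0.5) probabilities at or below the observed probability = 1.000000.
Step 5: alpha = 0.1. fail to reject H0.

n_eff = 9, pos = 4, neg = 5, p = 1.000000, fail to reject H0.


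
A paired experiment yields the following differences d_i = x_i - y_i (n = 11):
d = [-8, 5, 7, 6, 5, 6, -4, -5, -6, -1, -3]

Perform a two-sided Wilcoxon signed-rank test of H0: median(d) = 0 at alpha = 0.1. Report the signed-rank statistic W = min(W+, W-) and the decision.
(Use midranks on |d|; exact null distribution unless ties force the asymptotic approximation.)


Step 1: Drop any zero differences (none here) and take |d_i|.
|d| = [8, 5, 7, 6, 5, 6, 4, 5, 6, 1, 3]
Step 2: Midrank |d_i| (ties get averaged ranks).
ranks: |8|->11, |5|->5, |7|->10, |6|->8, |5|->5, |6|->8, |4|->3, |5|->5, |6|->8, |1|->1, |3|->2
Step 3: Attach original signs; sum ranks with positive sign and with negative sign.
W+ = 5 + 10 + 8 + 5 + 8 = 36
W- = 11 + 3 + 5 + 8 + 1 + 2 = 30
(Check: W+ + W- = 66 should equal n(n+1)/2 = 66.)
Step 4: Test statistic W = min(W+, W-) = 30.
Step 5: Ties in |d|, so use the tie-corrected normal approximation.
        E[W] = n(n+1)/4 = 11*12/4 = 33.
        Tie groups: |d|=5 (t=3), |d|=6 (t=3); sum(t^3 - t) = 48.
        Var[W] = n(n+1)(2n+1)/24 - sum(t^3-t)/48 = 3036/24 - 48/48 = 125.5.
        z = (W - E[W]) / sqrt(Var[W]) = (30 - 33) / 11.2027 = -0.2678.
        Two-sided p = 2*Phi(z) = 0.788859.
Step 6: alpha = 0.1. fail to reject H0.

W+ = 36, W- = 30, W = min = 30, p = 0.788859, fail to reject H0.


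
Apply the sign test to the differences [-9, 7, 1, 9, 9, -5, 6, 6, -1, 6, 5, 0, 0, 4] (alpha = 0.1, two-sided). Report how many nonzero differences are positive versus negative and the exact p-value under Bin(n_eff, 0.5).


Step 1: Discard zero differences. Original n = 14; n_eff = number of nonzero differences = 12.
Nonzero differences (with sign): -9, +7, +1, +9, +9, -5, +6, +6, -1, +6, +5, +4
Step 2: Count signs: positive = 9, negative = 3.
Step 3: Under H0: P(positive) = 0.5, so the number of positives S ~ Bin(12, 0.5).
Step 4: Two-sided exact p-value = sum of Bin(12,0.5) probabilities at or below the observed probability = 0.145996.
Step 5: alpha = 0.1. fail to reject H0.

n_eff = 12, pos = 9, neg = 3, p = 0.145996, fail to reject H0.


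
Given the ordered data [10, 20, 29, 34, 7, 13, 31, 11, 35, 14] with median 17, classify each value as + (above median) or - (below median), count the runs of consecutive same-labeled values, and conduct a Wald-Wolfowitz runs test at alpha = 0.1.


Step 1: Compute median = 17; label A = above, B = below.
Labels in order: BAAABBABAB  (n_A = 5, n_B = 5)
Step 2: Count runs R = 7.
Step 3: Under H0 (random ordering), E[R] = 2*n_A*n_B/(n_A+n_B) + 1 = 2*5*5/10 + 1 = 6.0000.
        Var[R] = 2*n_A*n_B*(2*n_A*n_B - n_A - n_B) / ((n_A+n_B)^2 * (n_A+n_B-1)) = 2000/900 = 2.2222.
        SD[R] = 1.4907.
Step 4: Continuity-corrected z = (R - 0.5 - E[R]) / SD[R] = (7 - 0.5 - 6.0000) / 1.4907 = 0.3354.
Step 5: Two-sided p-value via normal approximation = 2*(1 - Phi(|z|)) = 0.737316.
Step 6: alpha = 0.1. fail to reject H0.

R = 7, z = 0.3354, p = 0.737316, fail to reject H0.


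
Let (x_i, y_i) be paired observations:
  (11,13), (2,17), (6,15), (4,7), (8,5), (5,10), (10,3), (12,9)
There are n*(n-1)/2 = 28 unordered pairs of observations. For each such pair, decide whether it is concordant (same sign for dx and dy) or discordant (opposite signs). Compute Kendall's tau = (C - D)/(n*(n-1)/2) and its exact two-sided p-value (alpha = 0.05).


Step 1: Enumerate the 28 unordered pairs (i,j) with i<j and classify each by sign(x_j-x_i) * sign(y_j-y_i).
  (1,2):dx=-9,dy=+4->D; (1,3):dx=-5,dy=+2->D; (1,4):dx=-7,dy=-6->C; (1,5):dx=-3,dy=-8->C
  (1,6):dx=-6,dy=-3->C; (1,7):dx=-1,dy=-10->C; (1,8):dx=+1,dy=-4->D; (2,3):dx=+4,dy=-2->D
  (2,4):dx=+2,dy=-10->D; (2,5):dx=+6,dy=-12->D; (2,6):dx=+3,dy=-7->D; (2,7):dx=+8,dy=-14->D
  (2,8):dx=+10,dy=-8->D; (3,4):dx=-2,dy=-8->C; (3,5):dx=+2,dy=-10->D; (3,6):dx=-1,dy=-5->C
  (3,7):dx=+4,dy=-12->D; (3,8):dx=+6,dy=-6->D; (4,5):dx=+4,dy=-2->D; (4,6):dx=+1,dy=+3->C
  (4,7):dx=+6,dy=-4->D; (4,8):dx=+8,dy=+2->C; (5,6):dx=-3,dy=+5->D; (5,7):dx=+2,dy=-2->D
  (5,8):dx=+4,dy=+4->C; (6,7):dx=+5,dy=-7->D; (6,8):dx=+7,dy=-1->D; (7,8):dx=+2,dy=+6->C
Step 2: C = 10, D = 18, total pairs = 28.
Step 3: tau = (C - D)/(n(n-1)/2) = (10 - 18)/28 = -0.285714.
Step 4: Exact two-sided p-value (enumerate n! = 40320 permutations of y under H0): p = 0.398760.
Step 5: alpha = 0.05. fail to reject H0.

tau_b = -0.2857 (C=10, D=18), p = 0.398760, fail to reject H0.


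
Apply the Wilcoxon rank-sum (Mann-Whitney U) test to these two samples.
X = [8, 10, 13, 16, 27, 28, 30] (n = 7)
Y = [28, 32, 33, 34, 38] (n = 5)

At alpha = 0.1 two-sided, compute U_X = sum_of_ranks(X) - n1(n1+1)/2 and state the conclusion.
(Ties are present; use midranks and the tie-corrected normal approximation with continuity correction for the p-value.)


Step 1: Combine and sort all 12 observations; assign midranks.
sorted (value, group): (8,X), (10,X), (13,X), (16,X), (27,X), (28,X), (28,Y), (30,X), (32,Y), (33,Y), (34,Y), (38,Y)
ranks: 8->1, 10->2, 13->3, 16->4, 27->5, 28->6.5, 28->6.5, 30->8, 32->9, 33->10, 34->11, 38->12
Step 2: Rank sum for X: R1 = 1 + 2 + 3 + 4 + 5 + 6.5 + 8 = 29.5.
Step 3: U_X = R1 - n1(n1+1)/2 = 29.5 - 7*8/2 = 29.5 - 28 = 1.5.
       U_Y = n1*n2 - U_X = 35 - 1.5 = 33.5.
Step 4: Ties are present, so use the tie-corrected normal approximation (with continuity correction) for the p-value.
Step 5: p-value = 0.011682; compare to alpha = 0.1. reject H0.

U_X = 1.5, p = 0.011682, reject H0 at alpha = 0.1.


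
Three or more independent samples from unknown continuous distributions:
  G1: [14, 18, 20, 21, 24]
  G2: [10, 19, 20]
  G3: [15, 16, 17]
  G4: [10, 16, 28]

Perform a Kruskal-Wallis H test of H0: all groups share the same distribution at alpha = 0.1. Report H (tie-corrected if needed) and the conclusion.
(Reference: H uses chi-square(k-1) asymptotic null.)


Step 1: Combine all N = 14 observations and assign midranks.
sorted (value, group, rank): (10,G2,1.5), (10,G4,1.5), (14,G1,3), (15,G3,4), (16,G3,5.5), (16,G4,5.5), (17,G3,7), (18,G1,8), (19,G2,9), (20,G1,10.5), (20,G2,10.5), (21,G1,12), (24,G1,13), (28,G4,14)
Step 2: Sum ranks within each group.
R_1 = 46.5 (n_1 = 5)
R_2 = 21 (n_2 = 3)
R_3 = 16.5 (n_3 = 3)
R_4 = 21 (n_4 = 3)
Step 3: H = 12/(N(N+1)) * sum(R_i^2/n_i) - 3(N+1)
     = 12/(14*15) * (46.5^2/5 + 21^2/3 + 16.5^2/3 + 21^2/3) - 3*15
     = 0.057143 * 817.2 - 45
     = 1.697143.
Step 4: Ties present; correction factor C = 1 - 18/(14^3 - 14) = 0.993407. Corrected H = 1.697143 / 0.993407 = 1.708407.
Step 5: Under H0, H ~ chi^2(3); p-value = 0.635066.
Step 6: alpha = 0.1. fail to reject H0.

H = 1.7084, df = 3, p = 0.635066, fail to reject H0.


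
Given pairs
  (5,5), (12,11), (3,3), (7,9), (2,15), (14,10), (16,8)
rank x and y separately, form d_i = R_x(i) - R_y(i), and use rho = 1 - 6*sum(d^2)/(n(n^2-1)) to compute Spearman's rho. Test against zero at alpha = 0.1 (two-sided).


Step 1: Rank x and y separately (midranks; no ties here).
rank(x): 5->3, 12->5, 3->2, 7->4, 2->1, 14->6, 16->7
rank(y): 5->2, 11->6, 3->1, 9->4, 15->7, 10->5, 8->3
Step 2: d_i = R_x(i) - R_y(i); compute d_i^2.
  (3-2)^2=1, (5-6)^2=1, (2-1)^2=1, (4-4)^2=0, (1-7)^2=36, (6-5)^2=1, (7-3)^2=16
sum(d^2) = 56.
Step 3: rho = 1 - 6*56 / (7*(7^2 - 1)) = 1 - 336/336 = 0.000000.
Step 4: Under H0, t = rho * sqrt((n-2)/(1-rho^2)) = 0.0000 ~ t(5).
Step 5: Two-sided p-value from the t-distribution with 5 df = 1.000000.
Step 6: alpha = 0.1. fail to reject H0.

rho = 0.0000, p = 1.000000, fail to reject H0 at alpha = 0.1.


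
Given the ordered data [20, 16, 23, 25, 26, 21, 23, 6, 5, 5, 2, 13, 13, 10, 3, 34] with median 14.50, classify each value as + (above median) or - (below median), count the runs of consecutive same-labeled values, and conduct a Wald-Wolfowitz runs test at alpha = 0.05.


Step 1: Compute median = 14.50; label A = above, B = below.
Labels in order: AAAAAAABBBBBBBBA  (n_A = 8, n_B = 8)
Step 2: Count runs R = 3.
Step 3: Under H0 (random ordering), E[R] = 2*n_A*n_B/(n_A+n_B) + 1 = 2*8*8/16 + 1 = 9.0000.
        Var[R] = 2*n_A*n_B*(2*n_A*n_B - n_A - n_B) / ((n_A+n_B)^2 * (n_A+n_B-1)) = 14336/3840 = 3.7333.
        SD[R] = 1.9322.
Step 4: Continuity-corrected z = (R + 0.5 - E[R]) / SD[R] = (3 + 0.5 - 9.0000) / 1.9322 = -2.8465.
Step 5: Two-sided p-value via normal approximation = 2*(1 - Phi(|z|)) = 0.004420.
Step 6: alpha = 0.05. reject H0.

R = 3, z = -2.8465, p = 0.004420, reject H0.


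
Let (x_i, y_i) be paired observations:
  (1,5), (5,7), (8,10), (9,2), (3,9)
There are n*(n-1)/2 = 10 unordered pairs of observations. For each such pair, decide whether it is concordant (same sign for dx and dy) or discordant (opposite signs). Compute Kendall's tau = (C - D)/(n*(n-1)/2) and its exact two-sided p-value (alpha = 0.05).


Step 1: Enumerate the 10 unordered pairs (i,j) with i<j and classify each by sign(x_j-x_i) * sign(y_j-y_i).
  (1,2):dx=+4,dy=+2->C; (1,3):dx=+7,dy=+5->C; (1,4):dx=+8,dy=-3->D; (1,5):dx=+2,dy=+4->C
  (2,3):dx=+3,dy=+3->C; (2,4):dx=+4,dy=-5->D; (2,5):dx=-2,dy=+2->D; (3,4):dx=+1,dy=-8->D
  (3,5):dx=-5,dy=-1->C; (4,5):dx=-6,dy=+7->D
Step 2: C = 5, D = 5, total pairs = 10.
Step 3: tau = (C - D)/(n(n-1)/2) = (5 - 5)/10 = 0.000000.
Step 4: Exact two-sided p-value (enumerate n! = 120 permutations of y under H0): p = 1.000000.
Step 5: alpha = 0.05. fail to reject H0.

tau_b = 0.0000 (C=5, D=5), p = 1.000000, fail to reject H0.


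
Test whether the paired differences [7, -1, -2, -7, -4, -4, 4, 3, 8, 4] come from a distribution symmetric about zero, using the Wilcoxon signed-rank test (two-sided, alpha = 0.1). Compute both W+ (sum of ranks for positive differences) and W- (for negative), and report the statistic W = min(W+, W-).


Step 1: Drop any zero differences (none here) and take |d_i|.
|d| = [7, 1, 2, 7, 4, 4, 4, 3, 8, 4]
Step 2: Midrank |d_i| (ties get averaged ranks).
ranks: |7|->8.5, |1|->1, |2|->2, |7|->8.5, |4|->5.5, |4|->5.5, |4|->5.5, |3|->3, |8|->10, |4|->5.5
Step 3: Attach original signs; sum ranks with positive sign and with negative sign.
W+ = 8.5 + 5.5 + 3 + 10 + 5.5 = 32.5
W- = 1 + 2 + 8.5 + 5.5 + 5.5 = 22.5
(Check: W+ + W- = 55 should equal n(n+1)/2 = 55.)
Step 4: Test statistic W = min(W+, W-) = 22.5.
Step 5: Ties in |d|, so use the tie-corrected normal approximation.
        E[W] = n(n+1)/4 = 10*11/4 = 27.5.
        Tie groups: |d|=4 (t=4), |d|=7 (t=2); sum(t^3 - t) = 66.
        Var[W] = n(n+1)(2n+1)/24 - sum(t^3-t)/48 = 2310/24 - 66/48 = 94.875.
        z = (W - E[W]) / sqrt(Var[W]) = (22.5 - 27.5) / 9.7404 = -0.5133.
        Two-sided p = 2*Phi(z) = 0.607723.
Step 6: alpha = 0.1. fail to reject H0.

W+ = 32.5, W- = 22.5, W = min = 22.5, p = 0.607723, fail to reject H0.


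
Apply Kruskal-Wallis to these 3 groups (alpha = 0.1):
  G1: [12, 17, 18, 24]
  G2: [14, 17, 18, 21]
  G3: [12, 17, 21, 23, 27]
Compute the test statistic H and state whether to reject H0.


Step 1: Combine all N = 13 observations and assign midranks.
sorted (value, group, rank): (12,G1,1.5), (12,G3,1.5), (14,G2,3), (17,G1,5), (17,G2,5), (17,G3,5), (18,G1,7.5), (18,G2,7.5), (21,G2,9.5), (21,G3,9.5), (23,G3,11), (24,G1,12), (27,G3,13)
Step 2: Sum ranks within each group.
R_1 = 26 (n_1 = 4)
R_2 = 25 (n_2 = 4)
R_3 = 40 (n_3 = 5)
Step 3: H = 12/(N(N+1)) * sum(R_i^2/n_i) - 3(N+1)
     = 12/(13*14) * (26^2/4 + 25^2/4 + 40^2/5) - 3*14
     = 0.065934 * 645.25 - 42
     = 0.543956.
Step 4: Ties present; correction factor C = 1 - 42/(13^3 - 13) = 0.980769. Corrected H = 0.543956 / 0.980769 = 0.554622.
Step 5: Under H0, H ~ chi^2(2); p-value = 0.757819.
Step 6: alpha = 0.1. fail to reject H0.

H = 0.5546, df = 2, p = 0.757819, fail to reject H0.


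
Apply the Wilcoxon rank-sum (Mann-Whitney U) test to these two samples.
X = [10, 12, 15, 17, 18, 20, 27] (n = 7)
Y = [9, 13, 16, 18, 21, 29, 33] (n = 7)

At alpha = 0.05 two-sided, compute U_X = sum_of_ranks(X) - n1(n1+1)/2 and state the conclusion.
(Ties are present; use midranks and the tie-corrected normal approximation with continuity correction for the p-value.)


Step 1: Combine and sort all 14 observations; assign midranks.
sorted (value, group): (9,Y), (10,X), (12,X), (13,Y), (15,X), (16,Y), (17,X), (18,X), (18,Y), (20,X), (21,Y), (27,X), (29,Y), (33,Y)
ranks: 9->1, 10->2, 12->3, 13->4, 15->5, 16->6, 17->7, 18->8.5, 18->8.5, 20->10, 21->11, 27->12, 29->13, 33->14
Step 2: Rank sum for X: R1 = 2 + 3 + 5 + 7 + 8.5 + 10 + 12 = 47.5.
Step 3: U_X = R1 - n1(n1+1)/2 = 47.5 - 7*8/2 = 47.5 - 28 = 19.5.
       U_Y = n1*n2 - U_X = 49 - 19.5 = 29.5.
Step 4: Ties are present, so use the tie-corrected normal approximation (with continuity correction) for the p-value.
Step 5: p-value = 0.564871; compare to alpha = 0.05. fail to reject H0.

U_X = 19.5, p = 0.564871, fail to reject H0 at alpha = 0.05.


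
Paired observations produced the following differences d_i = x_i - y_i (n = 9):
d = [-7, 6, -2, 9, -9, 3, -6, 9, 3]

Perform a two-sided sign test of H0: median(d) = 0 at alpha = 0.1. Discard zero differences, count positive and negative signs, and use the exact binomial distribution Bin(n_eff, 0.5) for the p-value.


Step 1: Discard zero differences. Original n = 9; n_eff = number of nonzero differences = 9.
Nonzero differences (with sign): -7, +6, -2, +9, -9, +3, -6, +9, +3
Step 2: Count signs: positive = 5, negative = 4.
Step 3: Under H0: P(positive) = 0.5, so the number of positives S ~ Bin(9, 0.5).
Step 4: Two-sided exact p-value = sum of Bin(9,0.5) probabilities at or below the observed probability = 1.000000.
Step 5: alpha = 0.1. fail to reject H0.

n_eff = 9, pos = 5, neg = 4, p = 1.000000, fail to reject H0.


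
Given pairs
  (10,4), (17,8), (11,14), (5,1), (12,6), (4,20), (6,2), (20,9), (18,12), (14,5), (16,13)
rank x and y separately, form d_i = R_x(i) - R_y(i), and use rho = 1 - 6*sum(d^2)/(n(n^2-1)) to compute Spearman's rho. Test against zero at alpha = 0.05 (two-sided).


Step 1: Rank x and y separately (midranks; no ties here).
rank(x): 10->4, 17->9, 11->5, 5->2, 12->6, 4->1, 6->3, 20->11, 18->10, 14->7, 16->8
rank(y): 4->3, 8->6, 14->10, 1->1, 6->5, 20->11, 2->2, 9->7, 12->8, 5->4, 13->9
Step 2: d_i = R_x(i) - R_y(i); compute d_i^2.
  (4-3)^2=1, (9-6)^2=9, (5-10)^2=25, (2-1)^2=1, (6-5)^2=1, (1-11)^2=100, (3-2)^2=1, (11-7)^2=16, (10-8)^2=4, (7-4)^2=9, (8-9)^2=1
sum(d^2) = 168.
Step 3: rho = 1 - 6*168 / (11*(11^2 - 1)) = 1 - 1008/1320 = 0.236364.
Step 4: Under H0, t = rho * sqrt((n-2)/(1-rho^2)) = 0.7298 ~ t(9).
Step 5: Two-sided p-value from the t-distribution with 9 df = 0.484091.
Step 6: alpha = 0.05. fail to reject H0.

rho = 0.2364, p = 0.484091, fail to reject H0 at alpha = 0.05.


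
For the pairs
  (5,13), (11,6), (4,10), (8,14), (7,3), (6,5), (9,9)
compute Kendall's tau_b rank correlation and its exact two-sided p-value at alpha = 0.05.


Step 1: Enumerate the 21 unordered pairs (i,j) with i<j and classify each by sign(x_j-x_i) * sign(y_j-y_i).
  (1,2):dx=+6,dy=-7->D; (1,3):dx=-1,dy=-3->C; (1,4):dx=+3,dy=+1->C; (1,5):dx=+2,dy=-10->D
  (1,6):dx=+1,dy=-8->D; (1,7):dx=+4,dy=-4->D; (2,3):dx=-7,dy=+4->D; (2,4):dx=-3,dy=+8->D
  (2,5):dx=-4,dy=-3->C; (2,6):dx=-5,dy=-1->C; (2,7):dx=-2,dy=+3->D; (3,4):dx=+4,dy=+4->C
  (3,5):dx=+3,dy=-7->D; (3,6):dx=+2,dy=-5->D; (3,7):dx=+5,dy=-1->D; (4,5):dx=-1,dy=-11->C
  (4,6):dx=-2,dy=-9->C; (4,7):dx=+1,dy=-5->D; (5,6):dx=-1,dy=+2->D; (5,7):dx=+2,dy=+6->C
  (6,7):dx=+3,dy=+4->C
Step 2: C = 9, D = 12, total pairs = 21.
Step 3: tau = (C - D)/(n(n-1)/2) = (9 - 12)/21 = -0.142857.
Step 4: Exact two-sided p-value (enumerate n! = 5040 permutations of y under H0): p = 0.772619.
Step 5: alpha = 0.05. fail to reject H0.

tau_b = -0.1429 (C=9, D=12), p = 0.772619, fail to reject H0.


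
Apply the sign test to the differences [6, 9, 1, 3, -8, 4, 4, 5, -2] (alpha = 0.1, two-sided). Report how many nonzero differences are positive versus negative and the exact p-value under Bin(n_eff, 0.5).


Step 1: Discard zero differences. Original n = 9; n_eff = number of nonzero differences = 9.
Nonzero differences (with sign): +6, +9, +1, +3, -8, +4, +4, +5, -2
Step 2: Count signs: positive = 7, negative = 2.
Step 3: Under H0: P(positive) = 0.5, so the number of positives S ~ Bin(9, 0.5).
Step 4: Two-sided exact p-value = sum of Bin(9,0.5) probabilities at or below the observed probability = 0.179688.
Step 5: alpha = 0.1. fail to reject H0.

n_eff = 9, pos = 7, neg = 2, p = 0.179688, fail to reject H0.


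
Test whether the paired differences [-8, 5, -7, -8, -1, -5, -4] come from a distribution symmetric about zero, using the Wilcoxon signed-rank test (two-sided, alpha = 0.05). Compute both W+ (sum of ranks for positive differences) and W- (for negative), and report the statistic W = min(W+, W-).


Step 1: Drop any zero differences (none here) and take |d_i|.
|d| = [8, 5, 7, 8, 1, 5, 4]
Step 2: Midrank |d_i| (ties get averaged ranks).
ranks: |8|->6.5, |5|->3.5, |7|->5, |8|->6.5, |1|->1, |5|->3.5, |4|->2
Step 3: Attach original signs; sum ranks with positive sign and with negative sign.
W+ = 3.5 = 3.5
W- = 6.5 + 5 + 6.5 + 1 + 3.5 + 2 = 24.5
(Check: W+ + W- = 28 should equal n(n+1)/2 = 28.)
Step 4: Test statistic W = min(W+, W-) = 3.5.
Step 5: Ties in |d|, so use the tie-corrected normal approximation.
        E[W] = n(n+1)/4 = 7*8/4 = 14.
        Tie groups: |d|=5 (t=2), |d|=8 (t=2); sum(t^3 - t) = 12.
        Var[W] = n(n+1)(2n+1)/24 - sum(t^3-t)/48 = 840/24 - 12/48 = 34.75.
        z = (W - E[W]) / sqrt(Var[W]) = (3.5 - 14) / 5.8949 = -1.7812.
        Two-sided p = 2*Phi(z) = 0.074880.
Step 6: alpha = 0.05. fail to reject H0.

W+ = 3.5, W- = 24.5, W = min = 3.5, p = 0.074880, fail to reject H0.


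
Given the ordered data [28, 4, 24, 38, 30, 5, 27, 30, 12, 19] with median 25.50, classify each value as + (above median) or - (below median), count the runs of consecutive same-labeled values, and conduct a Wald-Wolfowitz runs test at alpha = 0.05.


Step 1: Compute median = 25.50; label A = above, B = below.
Labels in order: ABBAABAABB  (n_A = 5, n_B = 5)
Step 2: Count runs R = 6.
Step 3: Under H0 (random ordering), E[R] = 2*n_A*n_B/(n_A+n_B) + 1 = 2*5*5/10 + 1 = 6.0000.
        Var[R] = 2*n_A*n_B*(2*n_A*n_B - n_A - n_B) / ((n_A+n_B)^2 * (n_A+n_B-1)) = 2000/900 = 2.2222.
        SD[R] = 1.4907.
Step 4: R = E[R], so z = 0 with no continuity correction.
Step 5: Two-sided p-value via normal approximation = 2*(1 - Phi(|z|)) = 1.000000.
Step 6: alpha = 0.05. fail to reject H0.

R = 6, z = 0.0000, p = 1.000000, fail to reject H0.


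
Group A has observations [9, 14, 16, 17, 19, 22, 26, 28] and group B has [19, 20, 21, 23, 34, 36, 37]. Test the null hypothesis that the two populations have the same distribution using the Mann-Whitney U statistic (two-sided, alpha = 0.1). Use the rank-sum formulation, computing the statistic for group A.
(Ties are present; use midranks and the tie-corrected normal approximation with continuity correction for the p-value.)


Step 1: Combine and sort all 15 observations; assign midranks.
sorted (value, group): (9,X), (14,X), (16,X), (17,X), (19,X), (19,Y), (20,Y), (21,Y), (22,X), (23,Y), (26,X), (28,X), (34,Y), (36,Y), (37,Y)
ranks: 9->1, 14->2, 16->3, 17->4, 19->5.5, 19->5.5, 20->7, 21->8, 22->9, 23->10, 26->11, 28->12, 34->13, 36->14, 37->15
Step 2: Rank sum for X: R1 = 1 + 2 + 3 + 4 + 5.5 + 9 + 11 + 12 = 47.5.
Step 3: U_X = R1 - n1(n1+1)/2 = 47.5 - 8*9/2 = 47.5 - 36 = 11.5.
       U_Y = n1*n2 - U_X = 56 - 11.5 = 44.5.
Step 4: Ties are present, so use the tie-corrected normal approximation (with continuity correction) for the p-value.
Step 5: p-value = 0.063840; compare to alpha = 0.1. reject H0.

U_X = 11.5, p = 0.063840, reject H0 at alpha = 0.1.


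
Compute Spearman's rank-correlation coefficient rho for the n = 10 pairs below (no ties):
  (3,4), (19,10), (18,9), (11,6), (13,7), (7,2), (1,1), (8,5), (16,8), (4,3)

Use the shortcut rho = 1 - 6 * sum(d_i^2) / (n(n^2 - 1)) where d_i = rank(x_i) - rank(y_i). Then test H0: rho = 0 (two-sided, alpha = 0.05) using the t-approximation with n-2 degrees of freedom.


Step 1: Rank x and y separately (midranks; no ties here).
rank(x): 3->2, 19->10, 18->9, 11->6, 13->7, 7->4, 1->1, 8->5, 16->8, 4->3
rank(y): 4->4, 10->10, 9->9, 6->6, 7->7, 2->2, 1->1, 5->5, 8->8, 3->3
Step 2: d_i = R_x(i) - R_y(i); compute d_i^2.
  (2-4)^2=4, (10-10)^2=0, (9-9)^2=0, (6-6)^2=0, (7-7)^2=0, (4-2)^2=4, (1-1)^2=0, (5-5)^2=0, (8-8)^2=0, (3-3)^2=0
sum(d^2) = 8.
Step 3: rho = 1 - 6*8 / (10*(10^2 - 1)) = 1 - 48/990 = 0.951515.
Step 4: Under H0, t = rho * sqrt((n-2)/(1-rho^2)) = 8.7493 ~ t(8).
Step 5: Two-sided p-value from the t-distribution with 8 df = 0.000023.
Step 6: alpha = 0.05. reject H0.

rho = 0.9515, p = 0.000023, reject H0 at alpha = 0.05.


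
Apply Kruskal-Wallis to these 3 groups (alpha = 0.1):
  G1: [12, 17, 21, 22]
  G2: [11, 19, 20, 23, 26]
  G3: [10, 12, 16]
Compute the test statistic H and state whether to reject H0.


Step 1: Combine all N = 12 observations and assign midranks.
sorted (value, group, rank): (10,G3,1), (11,G2,2), (12,G1,3.5), (12,G3,3.5), (16,G3,5), (17,G1,6), (19,G2,7), (20,G2,8), (21,G1,9), (22,G1,10), (23,G2,11), (26,G2,12)
Step 2: Sum ranks within each group.
R_1 = 28.5 (n_1 = 4)
R_2 = 40 (n_2 = 5)
R_3 = 9.5 (n_3 = 3)
Step 3: H = 12/(N(N+1)) * sum(R_i^2/n_i) - 3(N+1)
     = 12/(12*13) * (28.5^2/4 + 40^2/5 + 9.5^2/3) - 3*13
     = 0.076923 * 553.146 - 39
     = 3.549679.
Step 4: Ties present; correction factor C = 1 - 6/(12^3 - 12) = 0.996503. Corrected H = 3.549679 / 0.996503 = 3.562135.
Step 5: Under H0, H ~ chi^2(2); p-value = 0.168458.
Step 6: alpha = 0.1. fail to reject H0.

H = 3.5621, df = 2, p = 0.168458, fail to reject H0.


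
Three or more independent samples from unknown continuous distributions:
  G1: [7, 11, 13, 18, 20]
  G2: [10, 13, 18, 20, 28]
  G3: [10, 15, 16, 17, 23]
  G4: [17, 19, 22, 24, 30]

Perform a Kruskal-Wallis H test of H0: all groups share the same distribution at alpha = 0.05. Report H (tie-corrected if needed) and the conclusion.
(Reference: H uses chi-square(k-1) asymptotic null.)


Step 1: Combine all N = 20 observations and assign midranks.
sorted (value, group, rank): (7,G1,1), (10,G2,2.5), (10,G3,2.5), (11,G1,4), (13,G1,5.5), (13,G2,5.5), (15,G3,7), (16,G3,8), (17,G3,9.5), (17,G4,9.5), (18,G1,11.5), (18,G2,11.5), (19,G4,13), (20,G1,14.5), (20,G2,14.5), (22,G4,16), (23,G3,17), (24,G4,18), (28,G2,19), (30,G4,20)
Step 2: Sum ranks within each group.
R_1 = 36.5 (n_1 = 5)
R_2 = 53 (n_2 = 5)
R_3 = 44 (n_3 = 5)
R_4 = 76.5 (n_4 = 5)
Step 3: H = 12/(N(N+1)) * sum(R_i^2/n_i) - 3(N+1)
     = 12/(20*21) * (36.5^2/5 + 53^2/5 + 44^2/5 + 76.5^2/5) - 3*21
     = 0.028571 * 2385.9 - 63
     = 5.168571.
Step 4: Ties present; correction factor C = 1 - 30/(20^3 - 20) = 0.996241. Corrected H = 5.168571 / 0.996241 = 5.188075.
Step 5: Under H0, H ~ chi^2(3); p-value = 0.158532.
Step 6: alpha = 0.05. fail to reject H0.

H = 5.1881, df = 3, p = 0.158532, fail to reject H0.


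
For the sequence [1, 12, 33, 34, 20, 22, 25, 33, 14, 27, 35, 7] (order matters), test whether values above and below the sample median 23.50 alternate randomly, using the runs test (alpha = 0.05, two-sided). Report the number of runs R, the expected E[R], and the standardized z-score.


Step 1: Compute median = 23.50; label A = above, B = below.
Labels in order: BBAABBAABAAB  (n_A = 6, n_B = 6)
Step 2: Count runs R = 7.
Step 3: Under H0 (random ordering), E[R] = 2*n_A*n_B/(n_A+n_B) + 1 = 2*6*6/12 + 1 = 7.0000.
        Var[R] = 2*n_A*n_B*(2*n_A*n_B - n_A - n_B) / ((n_A+n_B)^2 * (n_A+n_B-1)) = 4320/1584 = 2.7273.
        SD[R] = 1.6514.
Step 4: R = E[R], so z = 0 with no continuity correction.
Step 5: Two-sided p-value via normal approximation = 2*(1 - Phi(|z|)) = 1.000000.
Step 6: alpha = 0.05. fail to reject H0.

R = 7, z = 0.0000, p = 1.000000, fail to reject H0.


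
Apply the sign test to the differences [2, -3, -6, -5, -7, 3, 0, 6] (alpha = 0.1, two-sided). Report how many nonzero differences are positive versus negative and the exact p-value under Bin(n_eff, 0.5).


Step 1: Discard zero differences. Original n = 8; n_eff = number of nonzero differences = 7.
Nonzero differences (with sign): +2, -3, -6, -5, -7, +3, +6
Step 2: Count signs: positive = 3, negative = 4.
Step 3: Under H0: P(positive) = 0.5, so the number of positives S ~ Bin(7, 0.5).
Step 4: Two-sided exact p-value = sum of Bin(7,0.5) probabilities at or below the observed probability = 1.000000.
Step 5: alpha = 0.1. fail to reject H0.

n_eff = 7, pos = 3, neg = 4, p = 1.000000, fail to reject H0.


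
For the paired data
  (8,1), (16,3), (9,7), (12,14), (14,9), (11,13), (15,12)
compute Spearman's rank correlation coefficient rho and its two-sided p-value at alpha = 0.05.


Step 1: Rank x and y separately (midranks; no ties here).
rank(x): 8->1, 16->7, 9->2, 12->4, 14->5, 11->3, 15->6
rank(y): 1->1, 3->2, 7->3, 14->7, 9->4, 13->6, 12->5
Step 2: d_i = R_x(i) - R_y(i); compute d_i^2.
  (1-1)^2=0, (7-2)^2=25, (2-3)^2=1, (4-7)^2=9, (5-4)^2=1, (3-6)^2=9, (6-5)^2=1
sum(d^2) = 46.
Step 3: rho = 1 - 6*46 / (7*(7^2 - 1)) = 1 - 276/336 = 0.178571.
Step 4: Under H0, t = rho * sqrt((n-2)/(1-rho^2)) = 0.4058 ~ t(5).
Step 5: Two-sided p-value from the t-distribution with 5 df = 0.701658.
Step 6: alpha = 0.05. fail to reject H0.

rho = 0.1786, p = 0.701658, fail to reject H0 at alpha = 0.05.


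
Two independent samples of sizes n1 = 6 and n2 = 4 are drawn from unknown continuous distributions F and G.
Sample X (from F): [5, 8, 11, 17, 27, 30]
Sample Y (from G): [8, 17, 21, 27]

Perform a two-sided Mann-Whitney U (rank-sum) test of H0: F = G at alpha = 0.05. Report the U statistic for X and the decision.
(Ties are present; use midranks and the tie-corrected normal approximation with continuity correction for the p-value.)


Step 1: Combine and sort all 10 observations; assign midranks.
sorted (value, group): (5,X), (8,X), (8,Y), (11,X), (17,X), (17,Y), (21,Y), (27,X), (27,Y), (30,X)
ranks: 5->1, 8->2.5, 8->2.5, 11->4, 17->5.5, 17->5.5, 21->7, 27->8.5, 27->8.5, 30->10
Step 2: Rank sum for X: R1 = 1 + 2.5 + 4 + 5.5 + 8.5 + 10 = 31.5.
Step 3: U_X = R1 - n1(n1+1)/2 = 31.5 - 6*7/2 = 31.5 - 21 = 10.5.
       U_Y = n1*n2 - U_X = 24 - 10.5 = 13.5.
Step 4: Ties are present, so use the tie-corrected normal approximation (with continuity correction) for the p-value.
Step 5: p-value = 0.829638; compare to alpha = 0.05. fail to reject H0.

U_X = 10.5, p = 0.829638, fail to reject H0 at alpha = 0.05.


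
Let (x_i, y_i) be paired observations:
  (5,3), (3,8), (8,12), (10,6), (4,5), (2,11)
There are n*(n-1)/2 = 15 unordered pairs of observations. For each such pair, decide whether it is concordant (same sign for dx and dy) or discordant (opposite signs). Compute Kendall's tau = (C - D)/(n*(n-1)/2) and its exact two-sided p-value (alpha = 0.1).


Step 1: Enumerate the 15 unordered pairs (i,j) with i<j and classify each by sign(x_j-x_i) * sign(y_j-y_i).
  (1,2):dx=-2,dy=+5->D; (1,3):dx=+3,dy=+9->C; (1,4):dx=+5,dy=+3->C; (1,5):dx=-1,dy=+2->D
  (1,6):dx=-3,dy=+8->D; (2,3):dx=+5,dy=+4->C; (2,4):dx=+7,dy=-2->D; (2,5):dx=+1,dy=-3->D
  (2,6):dx=-1,dy=+3->D; (3,4):dx=+2,dy=-6->D; (3,5):dx=-4,dy=-7->C; (3,6):dx=-6,dy=-1->C
  (4,5):dx=-6,dy=-1->C; (4,6):dx=-8,dy=+5->D; (5,6):dx=-2,dy=+6->D
Step 2: C = 6, D = 9, total pairs = 15.
Step 3: tau = (C - D)/(n(n-1)/2) = (6 - 9)/15 = -0.200000.
Step 4: Exact two-sided p-value (enumerate n! = 720 permutations of y under H0): p = 0.719444.
Step 5: alpha = 0.1. fail to reject H0.

tau_b = -0.2000 (C=6, D=9), p = 0.719444, fail to reject H0.
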